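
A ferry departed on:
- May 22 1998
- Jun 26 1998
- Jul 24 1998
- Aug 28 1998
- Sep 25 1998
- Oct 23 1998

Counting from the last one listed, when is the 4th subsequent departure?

Feb 26 1999

All dates are Fridays, 35, 28, 35, 28, 28 days apart.
Specifically, the 4th Friday of each month.
November 1998 — 4th Friday is Nov 27 1998.
4th Friday of December 1998: Dec 25 1998.
January 1999 — 4th Friday is Jan 22 1999.
4th Friday of February 1999: Feb 26 1999.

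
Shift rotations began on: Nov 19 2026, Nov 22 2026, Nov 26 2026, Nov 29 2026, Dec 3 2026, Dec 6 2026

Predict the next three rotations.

Dec 10 2026, Dec 13 2026, Dec 17 2026

Gaps: 3, 4, 3, 4, 3 days — not constant, but cyclic with period 2.
The events fall on every Thursday and Sunday.
Next Thursday: Dec 10 2026.
Next Sunday: Dec 13 2026.
The following Thursday is Dec 17 2026.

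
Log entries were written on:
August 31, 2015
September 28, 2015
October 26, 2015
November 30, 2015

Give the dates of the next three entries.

December 28, 2015; January 25, 2016; February 29, 2016

These are Mondays with 28, 28, 35-day gaps.
Each is the final Monday of its month — August 31, 2015 is past the 28th, so '4th Monday' doesn't fit.
Last Monday of December 2015: December 28, 2015.
January 2016 ends with Monday January 25, 2016.
February 2016 ends with Monday February 29, 2016.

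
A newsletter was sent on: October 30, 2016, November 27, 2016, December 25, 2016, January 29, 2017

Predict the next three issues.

February 26, 2017; March 26, 2017; April 30, 2017

These are Sundays with 28, 28, 35-day gaps.
Each is the final Sunday of its month — October 30, 2016 is past the 28th, so '4th Sunday' doesn't fit.
Last Sunday of February 2017: February 26, 2017.
Last Sunday of March 2017: March 26, 2017.
Last Sunday of April 2017: April 30, 2017.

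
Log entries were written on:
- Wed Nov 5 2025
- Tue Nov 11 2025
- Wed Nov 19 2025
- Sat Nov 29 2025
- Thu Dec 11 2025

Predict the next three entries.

Thu Dec 25 2025, Sat Jan 10 2026, Wed Jan 28 2026

Gaps: 6, 8, 10, 12 days — each gap is 2 larger than the previous one.
Next gap: 14 days. Thu Dec 11 2025 + 14 days = Thu Dec 25 2025.
Next gap: 16 days. Thu Dec 25 2025 + 16 days = Sat Jan 10 2026.
Next gap: 18 days. Sat Jan 10 2026 + 18 days = Wed Jan 28 2026.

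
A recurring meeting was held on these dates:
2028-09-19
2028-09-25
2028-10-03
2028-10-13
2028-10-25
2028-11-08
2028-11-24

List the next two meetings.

2028-12-12, 2029-01-01

Intervals are 6, 8, 10, 12, 14, 16 days — an arithmetic progression with common difference 2.
Next gap: 18 days. 2028-11-24 + 18 days = 2028-12-12.
Next gap: 20 days. 2028-12-12 + 20 days = 2029-01-01.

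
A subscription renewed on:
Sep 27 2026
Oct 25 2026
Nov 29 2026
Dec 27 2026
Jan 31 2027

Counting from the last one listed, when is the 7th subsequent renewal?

These are Sundays with 28, 35, 28, 35-day gaps.
Each is the final Sunday of its month — Nov 29 2026 is past the 28th, so '4th Sunday' doesn't fit.
Last Sunday of February 2027: Feb 28 2027.
March 2027 ends with Sunday Mar 28 2027.
Last Sunday of April 2027: Apr 25 2027.
Last Sunday of May 2027: May 30 2027.
Last Sunday of June 2027: Jun 27 2027.
Last Sunday of July 2027: Jul 25 2027.
August 2027 ends with Sunday Aug 29 2027.

Aug 29 2027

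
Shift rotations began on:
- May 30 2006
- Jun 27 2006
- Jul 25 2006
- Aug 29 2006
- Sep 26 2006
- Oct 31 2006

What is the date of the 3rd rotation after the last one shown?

These are Tuesdays with 28, 28, 35, 28, 35-day gaps.
Each is the final Tuesday of its month — May 30 2006 is past the 28th, so '4th Tuesday' doesn't fit.
Last Tuesday of November 2006: Nov 28 2006.
Last Tuesday of December 2006: Dec 26 2006.
Last Tuesday of January 2007: Jan 30 2007.

Jan 30 2007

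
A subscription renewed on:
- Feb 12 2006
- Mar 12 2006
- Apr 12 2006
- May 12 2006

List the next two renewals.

The day-of-month is always 12 (28, 31, 30 days between events).
So this recurs on the 12th of each month.
Next: June 2006 → Jun 12 2006.
July 2006: Jul 12 2006.

Jun 12 2006, Jul 12 2006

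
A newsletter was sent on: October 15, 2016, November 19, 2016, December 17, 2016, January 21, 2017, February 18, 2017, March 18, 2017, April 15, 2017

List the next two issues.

Gaps: 35, 28, 35, 28, 28, 28 days — a mix of 28 and 35. Every date is a Saturday.
Each is the 3rd Saturday of its month.
3rd Saturday of May 2017: May 20, 2017.
3rd Saturday of June 2017: June 17, 2017.

May 20, 2017; June 17, 2017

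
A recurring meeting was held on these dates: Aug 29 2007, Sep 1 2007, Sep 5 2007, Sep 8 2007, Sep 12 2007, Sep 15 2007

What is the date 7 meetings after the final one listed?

Every event lands on a Wednesday or Saturday (gaps cycle 3, 4, 3, 4, 3).
So the schedule is: every Wednesday and Saturday.
The following Wednesday is Sep 19 2007.
Next Saturday: Sep 22 2007.
Next Wednesday: Sep 26 2007.
The following Saturday is Sep 29 2007.
The following Wednesday is Oct 3 2007.
Next Saturday: Oct 6 2007.
Next Wednesday: Oct 10 2007.

Oct 10 2007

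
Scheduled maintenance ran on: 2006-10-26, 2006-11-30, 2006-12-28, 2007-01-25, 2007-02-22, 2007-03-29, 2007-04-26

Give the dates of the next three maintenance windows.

Every date is a Thursday; gaps 35, 28, 28, 28, 35, 28 days.
Each is the last Thursday of its month (at least one falls on the 29th or later, ruling out '4th Thursday').
May 2007 ends with Thursday 2007-05-31.
Last Thursday of June 2007: 2007-06-28.
July 2007 ends with Thursday 2007-07-26.

2007-05-31, 2007-06-28, 2007-07-26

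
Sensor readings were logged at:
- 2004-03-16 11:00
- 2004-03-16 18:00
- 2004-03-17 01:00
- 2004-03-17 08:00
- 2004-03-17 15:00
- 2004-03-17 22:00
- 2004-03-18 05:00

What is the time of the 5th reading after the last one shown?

Gaps: 7, 7, 7, 7, 7, 7 hours — each event is 7 hours after the previous one.
2004-03-18 05:00 + 7 h = 2004-03-18 12:00.
2004-03-18 12:00 + 7 h = 2004-03-18 19:00.
2004-03-18 19:00 + 7 h = 2004-03-19 02:00.
2004-03-19 02:00 + 7 h = 2004-03-19 09:00.
2004-03-19 09:00 + 7 h = 2004-03-19 16:00.

2004-03-19 16:00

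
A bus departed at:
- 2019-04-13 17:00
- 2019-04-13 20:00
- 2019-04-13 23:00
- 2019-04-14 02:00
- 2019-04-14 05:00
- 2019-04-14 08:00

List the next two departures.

2019-04-14 11:00, 2019-04-14 14:00

Gaps: 3, 3, 3, 3, 3 hours — each event is 3 hours after the previous one.
2019-04-14 08:00 + 3 h = 2019-04-14 11:00.
2019-04-14 11:00 + 3 h = 2019-04-14 14:00.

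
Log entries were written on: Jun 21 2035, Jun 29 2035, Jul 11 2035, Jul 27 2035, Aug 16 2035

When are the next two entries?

The spacing grows by 4 each time: 8, 12, 16, 20 days.
Next gap: 24 days. Aug 16 2035 + 24 days = Sep 9 2035.
Next gap: 28 days. Sep 9 2035 + 28 days = Oct 7 2035.

Sep 9 2035, Oct 7 2035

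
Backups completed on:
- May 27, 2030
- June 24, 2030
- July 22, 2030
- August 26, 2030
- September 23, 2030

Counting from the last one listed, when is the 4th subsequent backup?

All dates are Mondays, 28, 28, 35, 28 days apart.
Specifically, the 4th Monday of each month.
October 2030 — 4th Monday is October 28, 2030.
November 2030 — 4th Monday is November 25, 2030.
4th Monday of December 2030: December 23, 2030.
4th Monday of January 2031: January 27, 2031.

January 27, 2031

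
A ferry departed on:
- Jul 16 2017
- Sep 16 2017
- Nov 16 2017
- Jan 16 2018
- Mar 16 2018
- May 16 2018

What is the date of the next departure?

Each date is the 16th; the gaps (62, 61, 61, 59, 61) track the month lengths.
The rule is the 16th of every 2 months.
Next: July 2018 → Jul 16 2018.

Jul 16 2018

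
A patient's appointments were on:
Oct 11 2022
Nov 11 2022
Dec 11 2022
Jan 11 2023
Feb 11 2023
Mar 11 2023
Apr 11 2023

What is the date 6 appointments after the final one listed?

Oct 11 2023

Each date is the 11th; the gaps (31, 30, 31, 31, 28, 31) track the month lengths.
The rule is the 11th of each month.
May 2023: May 11 2023.
Next: June 2023 → Jun 11 2023.
July 2023: Jul 11 2023.
Next: August 2023 → Aug 11 2023.
Next: September 2023 → Sep 11 2023.
Next: October 2023 → Oct 11 2023.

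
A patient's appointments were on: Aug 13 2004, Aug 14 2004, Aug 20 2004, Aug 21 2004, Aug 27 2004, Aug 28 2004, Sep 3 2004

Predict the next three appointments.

Gaps: 1, 6, 1, 6, 1, 6 days — not constant, but cyclic with period 2.
The events fall on every Friday and Saturday.
Next Saturday: Sep 4 2004.
The following Friday is Sep 10 2004.
Next Saturday: Sep 11 2004.

Sep 4 2004, Sep 10 2004, Sep 11 2004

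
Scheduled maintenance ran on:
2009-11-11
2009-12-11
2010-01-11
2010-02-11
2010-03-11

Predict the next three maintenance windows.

Each date is the 11th; the gaps (30, 31, 31, 28) track the month lengths.
The rule is the 11th of each month.
Next: April 2010 → 2010-04-11.
May 2010: 2010-05-11.
June 2010: 2010-06-11.

2010-04-11, 2010-05-11, 2010-06-11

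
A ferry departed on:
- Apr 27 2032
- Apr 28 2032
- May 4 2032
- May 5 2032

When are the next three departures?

The gap pattern 1, 6, 1 repeats every 2 events.
These are the Tuesdays and Wednesdays of each week.
Next Tuesday: May 11 2032.
The following Wednesday is May 12 2032.
The following Tuesday is May 18 2032.

May 11 2032, May 12 2032, May 18 2032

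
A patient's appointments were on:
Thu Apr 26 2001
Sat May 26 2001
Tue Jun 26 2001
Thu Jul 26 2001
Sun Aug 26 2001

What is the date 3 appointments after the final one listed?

Mon Nov 26 2001

Each date is the 26th; the gaps (30, 31, 30, 31) track the month lengths.
The rule is the 26th of each month.
September 2001: Wed Sep 26 2001.
Next: October 2001 → Fri Oct 26 2001.
November 2001: Mon Nov 26 2001.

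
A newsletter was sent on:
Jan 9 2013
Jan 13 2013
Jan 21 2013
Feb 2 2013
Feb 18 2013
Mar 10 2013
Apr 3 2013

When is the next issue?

The spacing grows by 4 each time: 4, 8, 12, 16, 20, 24 days.
Next gap: 28 days. Apr 3 2013 + 28 days = May 1 2013.

May 1 2013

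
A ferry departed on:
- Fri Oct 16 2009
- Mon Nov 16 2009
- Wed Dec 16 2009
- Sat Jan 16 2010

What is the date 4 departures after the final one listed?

Gaps: 31, 30, 31 days — not constant. Every event is on the 16th of the month.
Pattern: the 16th of each month.
February 2010: Tue Feb 16 2010.
Next: March 2010 → Tue Mar 16 2010.
April 2010: Fri Apr 16 2010.
Next: May 2010 → Sun May 16 2010.

Sun May 16 2010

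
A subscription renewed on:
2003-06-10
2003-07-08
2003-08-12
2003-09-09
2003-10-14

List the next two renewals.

All dates are Tuesdays, 28, 35, 28, 35 days apart.
Specifically, the 2nd Tuesday of each month.
2nd Tuesday of November 2003: 2003-11-11.
2nd Tuesday of December 2003: 2003-12-09.

2003-11-11, 2003-12-09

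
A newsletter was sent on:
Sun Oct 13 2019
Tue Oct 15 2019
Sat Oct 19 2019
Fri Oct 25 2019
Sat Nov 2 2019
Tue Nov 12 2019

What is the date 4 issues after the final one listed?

Sat Jan 11 2020

Intervals are 2, 4, 6, 8, 10 days — an arithmetic progression with common difference 2.
Next gap: 12 days. Tue Nov 12 2019 + 12 days = Sun Nov 24 2019.
Next gap: 14 days. Sun Nov 24 2019 + 14 days = Sun Dec 8 2019.
Next gap: 16 days. Sun Dec 8 2019 + 16 days = Tue Dec 24 2019.
Next gap: 18 days. Tue Dec 24 2019 + 18 days = Sat Jan 11 2020.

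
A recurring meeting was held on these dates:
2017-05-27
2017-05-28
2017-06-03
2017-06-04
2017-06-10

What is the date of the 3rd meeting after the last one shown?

2017-06-18

Every event lands on a Saturday or Sunday (gaps cycle 1, 6, 1, 6).
So the schedule is: every Saturday and Sunday.
The following Sunday is 2017-06-11.
Next Saturday: 2017-06-17.
Next Sunday: 2017-06-18.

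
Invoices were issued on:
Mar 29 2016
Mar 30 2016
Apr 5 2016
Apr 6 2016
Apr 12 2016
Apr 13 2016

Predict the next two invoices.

Every event lands on a Tuesday or Wednesday (gaps cycle 1, 6, 1, 6, 1).
So the schedule is: every Tuesday and Wednesday.
The following Tuesday is Apr 19 2016.
The following Wednesday is Apr 20 2016.

Apr 19 2016, Apr 20 2016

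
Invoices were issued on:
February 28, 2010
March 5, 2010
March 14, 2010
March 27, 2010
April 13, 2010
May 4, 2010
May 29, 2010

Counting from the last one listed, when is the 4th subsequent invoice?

October 16, 2010

The spacing grows by 4 each time: 5, 9, 13, 17, 21, 25 days.
Next gap: 29 days. May 29, 2010 + 29 days = June 27, 2010.
Next gap: 33 days. June 27, 2010 + 33 days = July 30, 2010.
Next gap: 37 days. July 30, 2010 + 37 days = September 5, 2010.
Next gap: 41 days. September 5, 2010 + 41 days = October 16, 2010.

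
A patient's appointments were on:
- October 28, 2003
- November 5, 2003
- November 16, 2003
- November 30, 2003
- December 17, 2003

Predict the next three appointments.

Gaps: 8, 11, 14, 17 days — each gap is 3 larger than the previous one.
Next gap: 20 days. December 17, 2003 + 20 days = January 6, 2004.
Next gap: 23 days. January 6, 2004 + 23 days = January 29, 2004.
Next gap: 26 days. January 29, 2004 + 26 days = February 24, 2004.

January 6, 2004; January 29, 2004; February 24, 2004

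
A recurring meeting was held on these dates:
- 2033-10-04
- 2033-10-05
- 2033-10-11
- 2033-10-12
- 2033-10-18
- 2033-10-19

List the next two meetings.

Every event lands on a Tuesday or Wednesday (gaps cycle 1, 6, 1, 6, 1).
So the schedule is: every Tuesday and Wednesday.
Next Tuesday: 2033-10-25.
The following Wednesday is 2033-10-26.

2033-10-25, 2033-10-26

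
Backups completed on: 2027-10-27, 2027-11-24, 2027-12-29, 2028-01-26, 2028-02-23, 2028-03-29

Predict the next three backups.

These are Wednesdays with 28, 35, 28, 28, 35-day gaps.
Each is the final Wednesday of its month — 2027-12-29 is past the 28th, so '4th Wednesday' doesn't fit.
April 2028 ends with Wednesday 2028-04-26.
Last Wednesday of May 2028: 2028-05-31.
Last Wednesday of June 2028: 2028-06-28.

2028-04-26, 2028-05-31, 2028-06-28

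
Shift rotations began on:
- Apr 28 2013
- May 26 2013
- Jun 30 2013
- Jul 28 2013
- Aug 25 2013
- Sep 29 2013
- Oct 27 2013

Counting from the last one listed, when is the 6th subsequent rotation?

All Sundays; the gaps (28, 35, 28, 28, 35, 28) vary with month length.
This is the last Sunday of each month.
November 2013 ends with Sunday Nov 24 2013.
December 2013 ends with Sunday Dec 29 2013.
January 2014 ends with Sunday Jan 26 2014.
Last Sunday of February 2014: Feb 23 2014.
Last Sunday of March 2014: Mar 30 2014.
April 2014 ends with Sunday Apr 27 2014.

Apr 27 2014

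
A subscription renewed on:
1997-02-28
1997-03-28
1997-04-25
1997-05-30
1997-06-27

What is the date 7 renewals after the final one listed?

Every date is a Friday; gaps 28, 28, 35, 28 days.
Each is the last Friday of its month (at least one falls on the 29th or later, ruling out '4th Friday').
Last Friday of July 1997: 1997-07-25.
August 1997 ends with Friday 1997-08-29.
September 1997 ends with Friday 1997-09-26.
Last Friday of October 1997: 1997-10-31.
November 1997 ends with Friday 1997-11-28.
Last Friday of December 1997: 1997-12-26.
January 1998 ends with Friday 1998-01-30.

1998-01-30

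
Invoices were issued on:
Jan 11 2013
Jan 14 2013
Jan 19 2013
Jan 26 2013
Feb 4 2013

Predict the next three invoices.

Feb 15 2013, Feb 28 2013, Mar 15 2013

Gaps: 3, 5, 7, 9 days — each gap is 2 larger than the previous one.
Next gap: 11 days. Feb 4 2013 + 11 days = Feb 15 2013.
Next gap: 13 days. Feb 15 2013 + 13 days = Feb 28 2013.
Next gap: 15 days. Feb 28 2013 + 15 days = Mar 15 2013.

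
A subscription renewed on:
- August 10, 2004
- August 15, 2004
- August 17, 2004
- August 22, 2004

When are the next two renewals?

Gaps: 5, 2, 5 days — not constant, but cyclic with period 2.
The events fall on every Tuesday and Sunday.
The following Tuesday is August 24, 2004.
Next Sunday: August 29, 2004.

August 24, 2004; August 29, 2004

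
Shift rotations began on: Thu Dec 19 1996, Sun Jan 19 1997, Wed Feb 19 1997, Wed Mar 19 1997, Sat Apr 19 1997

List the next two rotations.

The day-of-month is always 19 (31, 31, 28, 31 days between events).
So this recurs on the 19th of each month.
May 1997: Mon May 19 1997.
Next: June 1997 → Thu Jun 19 1997.

Mon May 19 1997, Thu Jun 19 1997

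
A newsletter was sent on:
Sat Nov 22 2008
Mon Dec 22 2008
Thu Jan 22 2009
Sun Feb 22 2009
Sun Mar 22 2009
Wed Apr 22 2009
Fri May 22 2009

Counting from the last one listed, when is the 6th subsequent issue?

Gaps: 30, 31, 31, 28, 31, 30 days — not constant. Every event is on the 22nd of the month.
Pattern: the 22nd of each month.
Next: June 2009 → Mon Jun 22 2009.
Next: July 2009 → Wed Jul 22 2009.
August 2009: Sat Aug 22 2009.
September 2009: Tue Sep 22 2009.
Next: October 2009 → Thu Oct 22 2009.
November 2009: Sun Nov 22 2009.

Sun Nov 22 2009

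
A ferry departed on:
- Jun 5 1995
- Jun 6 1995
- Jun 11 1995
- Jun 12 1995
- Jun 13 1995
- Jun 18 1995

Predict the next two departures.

Jun 19 1995, Jun 20 1995

Every event lands on a Monday or Tuesday or Sunday (gaps cycle 1, 5, 1, 1, 5).
So the schedule is: every Monday, Tuesday and Sunday.
The following Monday is Jun 19 1995.
The following Tuesday is Jun 20 1995.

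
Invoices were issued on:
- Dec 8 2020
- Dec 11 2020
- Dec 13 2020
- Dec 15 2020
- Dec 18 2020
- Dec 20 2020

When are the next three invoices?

Dec 22 2020, Dec 25 2020, Dec 27 2020

The gap pattern 3, 2, 2, 3, 2 repeats every 3 events.
These are the Tuesdays, Fridays and Sundays of each week.
Next Tuesday: Dec 22 2020.
The following Friday is Dec 25 2020.
Next Sunday: Dec 27 2020.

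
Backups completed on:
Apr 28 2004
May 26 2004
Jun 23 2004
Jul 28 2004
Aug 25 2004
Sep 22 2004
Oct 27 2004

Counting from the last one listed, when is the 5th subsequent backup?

Mar 23 2005

All dates are Wednesdays, 28, 28, 35, 28, 28, 35 days apart.
Specifically, the 4th Wednesday of each month.
4th Wednesday of November 2004: Nov 24 2004.
December 2004 — 4th Wednesday is Dec 22 2004.
January 2005 — 4th Wednesday is Jan 26 2005.
4th Wednesday of February 2005: Feb 23 2005.
March 2005 — 4th Wednesday is Mar 23 2005.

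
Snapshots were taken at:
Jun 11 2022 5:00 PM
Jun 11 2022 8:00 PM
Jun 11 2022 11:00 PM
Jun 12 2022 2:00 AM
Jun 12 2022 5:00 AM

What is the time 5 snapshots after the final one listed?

Jun 12 2022 8:00 PM

Gaps: 3, 3, 3, 3 hours — each event is 3 hours after the previous one.
Jun 12 2022 5:00 AM + 3 h = Jun 12 2022 8:00 AM.
Jun 12 2022 8:00 AM + 3 h = Jun 12 2022 11:00 AM.
Jun 12 2022 11:00 AM + 3 h = Jun 12 2022 2:00 PM.
Jun 12 2022 2:00 PM + 3 h = Jun 12 2022 5:00 PM.
Jun 12 2022 5:00 PM + 3 h = Jun 12 2022 8:00 PM.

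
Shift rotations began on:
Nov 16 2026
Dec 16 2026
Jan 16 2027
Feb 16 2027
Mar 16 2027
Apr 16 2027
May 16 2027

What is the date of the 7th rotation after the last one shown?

Gaps: 30, 31, 31, 28, 31, 30 days — not constant. Every event is on the 16th of the month.
Pattern: the 16th of each month.
June 2027: Jun 16 2027.
Next: July 2027 → Jul 16 2027.
August 2027: Aug 16 2027.
September 2027: Sep 16 2027.
Next: October 2027 → Oct 16 2027.
Next: November 2027 → Nov 16 2027.
December 2027: Dec 16 2027.

Dec 16 2027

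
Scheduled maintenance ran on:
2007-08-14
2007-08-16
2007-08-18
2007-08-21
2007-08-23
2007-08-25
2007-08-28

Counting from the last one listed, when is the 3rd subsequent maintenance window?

2007-09-04

Gaps: 2, 2, 3, 2, 2, 3 days — not constant, but cyclic with period 3.
The events fall on every Tuesday, Thursday and Saturday.
Next Thursday: 2007-08-30.
The following Saturday is 2007-09-01.
Next Tuesday: 2007-09-04.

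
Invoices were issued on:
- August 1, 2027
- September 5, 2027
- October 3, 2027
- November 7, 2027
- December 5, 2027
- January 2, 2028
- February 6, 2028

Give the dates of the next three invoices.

All dates are Sundays, 35, 28, 35, 28, 28, 35 days apart.
Specifically, the 1st Sunday of each month.
1st Sunday of March 2028: March 5, 2028.
1st Sunday of April 2028: April 2, 2028.
1st Sunday of May 2028: May 7, 2028.

March 5, 2028; April 2, 2028; May 7, 2028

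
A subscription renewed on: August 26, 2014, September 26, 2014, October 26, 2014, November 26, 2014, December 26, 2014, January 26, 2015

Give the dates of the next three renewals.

The day-of-month is always 26 (31, 30, 31, 30, 31 days between events).
So this recurs on the 26th of each month.
Next: February 2015 → February 26, 2015.
Next: March 2015 → March 26, 2015.
Next: April 2015 → April 26, 2015.

February 26, 2015; March 26, 2015; April 26, 2015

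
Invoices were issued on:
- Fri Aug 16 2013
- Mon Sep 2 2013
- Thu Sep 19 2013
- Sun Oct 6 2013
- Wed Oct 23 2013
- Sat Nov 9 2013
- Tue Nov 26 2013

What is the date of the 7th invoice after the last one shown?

Tue Mar 25 2014

Every event comes 17 days after the last (17, 17, 17, 17, 17, 17).
Tue Nov 26 2013 + 17 days = Fri Dec 13 2013.
Fri Dec 13 2013 + 17 days = Mon Dec 30 2013.
Mon Dec 30 2013 + 17 days = Thu Jan 16 2014.
Thu Jan 16 2014 + 17 days = Sun Feb 2 2014.
Sun Feb 2 2014 + 17 days = Wed Feb 19 2014.
Wed Feb 19 2014 + 17 days = Sat Mar 8 2014.
Sat Mar 8 2014 + 17 days = Tue Mar 25 2014.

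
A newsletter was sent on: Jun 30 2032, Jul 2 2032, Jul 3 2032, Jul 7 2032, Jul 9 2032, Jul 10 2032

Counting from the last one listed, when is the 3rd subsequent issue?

Jul 17 2032

Every event lands on a Wednesday or Friday or Saturday (gaps cycle 2, 1, 4, 2, 1).
So the schedule is: every Wednesday, Friday and Saturday.
Next Wednesday: Jul 14 2032.
Next Friday: Jul 16 2032.
The following Saturday is Jul 17 2032.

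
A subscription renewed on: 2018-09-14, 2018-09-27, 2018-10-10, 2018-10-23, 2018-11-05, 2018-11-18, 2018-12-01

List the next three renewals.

The spacing is 13, 13, 13, 13, 13, 13 days — always 13 days.
2018-12-01 + 13 days = 2018-12-14.
2018-12-14 + 13 days = 2018-12-27.
2018-12-27 + 13 days = 2019-01-09.

2018-12-14, 2018-12-27, 2019-01-09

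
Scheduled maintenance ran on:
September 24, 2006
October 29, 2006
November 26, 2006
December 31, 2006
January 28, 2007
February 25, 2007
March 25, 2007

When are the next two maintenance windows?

All Sundays; the gaps (35, 28, 35, 28, 28, 28) vary with month length.
This is the last Sunday of each month.
Last Sunday of April 2007: April 29, 2007.
May 2007 ends with Sunday May 27, 2007.

April 29, 2007; May 27, 2007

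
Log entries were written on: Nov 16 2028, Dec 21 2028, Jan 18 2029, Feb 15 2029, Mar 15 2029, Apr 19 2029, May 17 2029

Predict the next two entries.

Jun 21 2029, Jul 19 2029

These are Thursdays at 28- or 35-day spacing (35, 28, 28, 28, 35, 28).
The pattern: 3rd Thursday of the month.
June 2029 — 3rd Thursday is Jun 21 2029.
July 2029 — 3rd Thursday is Jul 19 2029.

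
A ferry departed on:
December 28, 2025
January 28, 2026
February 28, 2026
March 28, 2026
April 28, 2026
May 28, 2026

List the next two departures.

Gaps: 31, 31, 28, 31, 30 days — not constant. Every event is on the 28th of the month.
Pattern: the 28th of each month.
June 2026: June 28, 2026.
July 2026: July 28, 2026.

June 28, 2026; July 28, 2026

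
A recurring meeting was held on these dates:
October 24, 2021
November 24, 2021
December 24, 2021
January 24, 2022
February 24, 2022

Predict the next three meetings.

The day-of-month is always 24 (31, 30, 31, 31 days between events).
So this recurs on the 24th of each month.
March 2022: March 24, 2022.
April 2022: April 24, 2022.
Next: May 2022 → May 24, 2022.

March 24, 2022; April 24, 2022; May 24, 2022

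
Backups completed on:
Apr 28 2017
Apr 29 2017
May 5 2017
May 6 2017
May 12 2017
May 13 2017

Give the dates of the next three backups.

May 19 2017, May 20 2017, May 26 2017

Every event lands on a Friday or Saturday (gaps cycle 1, 6, 1, 6, 1).
So the schedule is: every Friday and Saturday.
The following Friday is May 19 2017.
The following Saturday is May 20 2017.
Next Friday: May 26 2017.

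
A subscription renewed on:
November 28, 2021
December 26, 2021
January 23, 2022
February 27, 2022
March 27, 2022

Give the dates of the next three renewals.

All dates are Sundays, 28, 28, 35, 28 days apart.
Specifically, the 4th Sunday of each month.
4th Sunday of April 2022: April 24, 2022.
4th Sunday of May 2022: May 22, 2022.
June 2022 — 4th Sunday is June 26, 2022.

April 24, 2022; May 22, 2022; June 26, 2022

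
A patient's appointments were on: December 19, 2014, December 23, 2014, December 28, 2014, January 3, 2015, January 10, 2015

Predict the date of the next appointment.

The spacing grows by 1 each time: 4, 5, 6, 7 days.
Next gap: 8 days. January 10, 2015 + 8 days = January 18, 2015.

January 18, 2015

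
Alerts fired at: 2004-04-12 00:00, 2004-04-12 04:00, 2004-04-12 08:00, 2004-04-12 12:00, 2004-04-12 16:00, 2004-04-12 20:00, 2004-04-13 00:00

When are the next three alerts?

Gaps: 4, 4, 4, 4, 4, 4 hours — each event is 4 hours after the previous one.
2004-04-13 00:00 + 4 h = 2004-04-13 04:00.
2004-04-13 04:00 + 4 h = 2004-04-13 08:00.
2004-04-13 08:00 + 4 h = 2004-04-13 12:00.

2004-04-13 04:00, 2004-04-13 08:00, 2004-04-13 12:00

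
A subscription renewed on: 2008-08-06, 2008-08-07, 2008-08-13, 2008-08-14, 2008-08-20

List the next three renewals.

2008-08-21, 2008-08-27, 2008-08-28

Gaps: 1, 6, 1, 6 days — not constant, but cyclic with period 2.
The events fall on every Wednesday and Thursday.
The following Thursday is 2008-08-21.
The following Wednesday is 2008-08-27.
The following Thursday is 2008-08-28.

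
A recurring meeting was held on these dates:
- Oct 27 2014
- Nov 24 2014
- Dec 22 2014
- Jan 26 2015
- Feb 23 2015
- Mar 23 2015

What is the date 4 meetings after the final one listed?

Jul 27 2015

These are Mondays at 28- or 35-day spacing (28, 28, 35, 28, 28).
The pattern: 4th Monday of the month.
4th Monday of April 2015: Apr 27 2015.
May 2015 — 4th Monday is May 25 2015.
June 2015 — 4th Monday is Jun 22 2015.
4th Monday of July 2015: Jul 27 2015.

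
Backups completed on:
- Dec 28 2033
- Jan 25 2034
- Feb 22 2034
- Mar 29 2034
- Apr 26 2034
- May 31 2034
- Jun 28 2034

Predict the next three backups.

These are Wednesdays with 28, 28, 35, 28, 35, 28-day gaps.
Each is the final Wednesday of its month — Mar 29 2034 is past the 28th, so '4th Wednesday' doesn't fit.
Last Wednesday of July 2034: Jul 26 2034.
August 2034 ends with Wednesday Aug 30 2034.
September 2034 ends with Wednesday Sep 27 2034.

Jul 26 2034, Aug 30 2034, Sep 27 2034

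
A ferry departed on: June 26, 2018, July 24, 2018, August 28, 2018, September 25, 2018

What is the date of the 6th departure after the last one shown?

March 26, 2019

All dates are Tuesdays, 28, 35, 28 days apart.
Specifically, the 4th Tuesday of each month.
4th Tuesday of October 2018: October 23, 2018.
November 2018 — 4th Tuesday is November 27, 2018.
4th Tuesday of December 2018: December 25, 2018.
January 2019 — 4th Tuesday is January 22, 2019.
February 2019 — 4th Tuesday is February 26, 2019.
March 2019 — 4th Tuesday is March 26, 2019.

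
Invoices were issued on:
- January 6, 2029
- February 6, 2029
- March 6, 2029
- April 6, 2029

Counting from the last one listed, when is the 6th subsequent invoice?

Gaps: 31, 28, 31 days — not constant. Every event is on the 6th of the month.
Pattern: the 6th of each month.
May 2029: May 6, 2029.
June 2029: June 6, 2029.
Next: July 2029 → July 6, 2029.
August 2029: August 6, 2029.
September 2029: September 6, 2029.
Next: October 2029 → October 6, 2029.

October 6, 2029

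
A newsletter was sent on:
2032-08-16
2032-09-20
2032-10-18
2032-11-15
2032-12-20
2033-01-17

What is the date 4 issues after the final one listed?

2033-05-16

Gaps: 35, 28, 28, 35, 28 days — a mix of 28 and 35. Every date is a Monday.
Each is the 3rd Monday of its month.
3rd Monday of February 2033: 2033-02-21.
3rd Monday of March 2033: 2033-03-21.
April 2033 — 3rd Monday is 2033-04-18.
May 2033 — 3rd Monday is 2033-05-16.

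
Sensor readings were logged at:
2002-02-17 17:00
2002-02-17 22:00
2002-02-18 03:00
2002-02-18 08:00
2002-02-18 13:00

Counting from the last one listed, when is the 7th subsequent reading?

2002-02-20 00:00

The interval is a steady 5 hours (5, 5, 5, 5).
2002-02-18 13:00 + 5 h = 2002-02-18 18:00.
2002-02-18 18:00 + 5 h = 2002-02-18 23:00.
2002-02-18 23:00 + 5 h = 2002-02-19 04:00.
2002-02-19 04:00 + 5 h = 2002-02-19 09:00.
2002-02-19 09:00 + 5 h = 2002-02-19 14:00.
2002-02-19 14:00 + 5 h = 2002-02-19 19:00.
2002-02-19 19:00 + 5 h = 2002-02-20 00:00.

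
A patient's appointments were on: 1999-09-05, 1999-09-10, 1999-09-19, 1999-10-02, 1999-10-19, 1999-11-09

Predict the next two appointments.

The spacing grows by 4 each time: 5, 9, 13, 17, 21 days.
Next gap: 25 days. 1999-11-09 + 25 days = 1999-12-04.
Next gap: 29 days. 1999-12-04 + 29 days = 2000-01-02.

1999-12-04, 2000-01-02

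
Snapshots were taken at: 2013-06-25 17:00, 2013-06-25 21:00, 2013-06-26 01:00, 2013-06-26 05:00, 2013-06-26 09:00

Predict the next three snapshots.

Spacing: 4, 4, 4, 4 h — constant 4 h.
2013-06-26 09:00 + 4 h = 2013-06-26 13:00.
2013-06-26 13:00 + 4 h = 2013-06-26 17:00.
2013-06-26 17:00 + 4 h = 2013-06-26 21:00.

2013-06-26 13:00, 2013-06-26 17:00, 2013-06-26 21:00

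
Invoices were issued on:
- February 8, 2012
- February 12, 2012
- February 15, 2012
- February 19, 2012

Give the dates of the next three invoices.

Gaps: 4, 3, 4 days — not constant, but cyclic with period 2.
The events fall on every Wednesday and Sunday.
The following Wednesday is February 22, 2012.
Next Sunday: February 26, 2012.
Next Wednesday: February 29, 2012.

February 22, 2012; February 26, 2012; February 29, 2012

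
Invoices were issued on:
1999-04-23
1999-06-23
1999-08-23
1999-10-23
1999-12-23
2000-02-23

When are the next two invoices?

2000-04-23, 2000-06-23

The day-of-month is always 23 (61, 61, 61, 61, 62 days between events).
So this recurs on the 23rd of every 2 months.
April 2000: 2000-04-23.
June 2000: 2000-06-23.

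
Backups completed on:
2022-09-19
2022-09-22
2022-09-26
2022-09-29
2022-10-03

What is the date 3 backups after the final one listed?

Gaps: 3, 4, 3, 4 days — not constant, but cyclic with period 2.
The events fall on every Monday and Thursday.
Next Thursday: 2022-10-06.
The following Monday is 2022-10-10.
Next Thursday: 2022-10-13.

2022-10-13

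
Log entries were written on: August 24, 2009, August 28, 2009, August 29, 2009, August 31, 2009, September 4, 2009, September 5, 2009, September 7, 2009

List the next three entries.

September 11, 2009; September 12, 2009; September 14, 2009

The gap pattern 4, 1, 2, 4, 1, 2 repeats every 3 events.
These are the Mondays, Fridays and Saturdays of each week.
Next Friday: September 11, 2009.
The following Saturday is September 12, 2009.
The following Monday is September 14, 2009.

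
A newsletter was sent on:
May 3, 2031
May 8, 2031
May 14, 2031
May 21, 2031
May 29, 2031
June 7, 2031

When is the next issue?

June 17, 2031

Gaps: 5, 6, 7, 8, 9 days — each gap is 1 larger than the previous one.
Next gap: 10 days. June 7, 2031 + 10 days = June 17, 2031.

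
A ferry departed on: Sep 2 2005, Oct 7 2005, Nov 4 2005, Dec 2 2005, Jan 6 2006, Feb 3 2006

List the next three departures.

Gaps: 35, 28, 28, 35, 28 days — a mix of 28 and 35. Every date is a Friday.
Each is the 1st Friday of its month.
March 2006 — 1st Friday is Mar 3 2006.
1st Friday of April 2006: Apr 7 2006.
May 2006 — 1st Friday is May 5 2006.

Mar 3 2006, Apr 7 2006, May 5 2006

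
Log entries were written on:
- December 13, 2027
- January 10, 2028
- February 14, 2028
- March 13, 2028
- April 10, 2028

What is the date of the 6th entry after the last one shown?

All dates are Mondays, 28, 35, 28, 28 days apart.
Specifically, the 2nd Monday of each month.
2nd Monday of May 2028: May 8, 2028.
June 2028 — 2nd Monday is June 12, 2028.
July 2028 — 2nd Monday is July 10, 2028.
August 2028 — 2nd Monday is August 14, 2028.
2nd Monday of September 2028: September 11, 2028.
October 2028 — 2nd Monday is October 9, 2028.

October 9, 2028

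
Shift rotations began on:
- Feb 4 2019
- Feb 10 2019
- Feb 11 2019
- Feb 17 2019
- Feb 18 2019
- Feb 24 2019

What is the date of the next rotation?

Feb 25 2019

Gaps: 6, 1, 6, 1, 6 days — not constant, but cyclic with period 2.
The events fall on every Monday and Sunday.
The following Monday is Feb 25 2019.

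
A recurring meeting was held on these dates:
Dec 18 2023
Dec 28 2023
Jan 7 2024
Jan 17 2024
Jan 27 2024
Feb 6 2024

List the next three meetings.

Feb 16 2024, Feb 26 2024, Mar 7 2024

The spacing is 10, 10, 10, 10, 10 days — always 10 days.
Feb 6 2024 + 10 days = Feb 16 2024.
Feb 16 2024 + 10 days = Feb 26 2024.
Feb 26 2024 + 10 days = Mar 7 2024.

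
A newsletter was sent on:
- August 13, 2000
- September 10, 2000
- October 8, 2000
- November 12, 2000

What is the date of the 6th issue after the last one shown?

May 13, 2001

All dates are Sundays, 28, 28, 35 days apart.
Specifically, the 2nd Sunday of each month.
December 2000 — 2nd Sunday is December 10, 2000.
January 2001 — 2nd Sunday is January 14, 2001.
2nd Sunday of February 2001: February 11, 2001.
2nd Sunday of March 2001: March 11, 2001.
April 2001 — 2nd Sunday is April 8, 2001.
May 2001 — 2nd Sunday is May 13, 2001.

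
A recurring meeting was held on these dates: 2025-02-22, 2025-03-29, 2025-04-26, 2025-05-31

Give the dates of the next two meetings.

All Saturdays; the gaps (35, 28, 35) vary with month length.
This is the last Saturday of each month.
Last Saturday of June 2025: 2025-06-28.
Last Saturday of July 2025: 2025-07-26.

2025-06-28, 2025-07-26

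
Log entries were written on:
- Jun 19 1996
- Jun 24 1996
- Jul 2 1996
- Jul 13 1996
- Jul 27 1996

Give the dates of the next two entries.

Aug 13 1996, Sep 2 1996

Gaps: 5, 8, 11, 14 days — each gap is 3 larger than the previous one.
Next gap: 17 days. Jul 27 1996 + 17 days = Aug 13 1996.
Next gap: 20 days. Aug 13 1996 + 20 days = Sep 2 1996.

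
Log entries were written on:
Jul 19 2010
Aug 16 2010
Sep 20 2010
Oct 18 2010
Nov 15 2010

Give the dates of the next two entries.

These are Mondays at 28- or 35-day spacing (28, 35, 28, 28).
The pattern: 3rd Monday of the month.
December 2010 — 3rd Monday is Dec 20 2010.
January 2011 — 3rd Monday is Jan 17 2011.

Dec 20 2010, Jan 17 2011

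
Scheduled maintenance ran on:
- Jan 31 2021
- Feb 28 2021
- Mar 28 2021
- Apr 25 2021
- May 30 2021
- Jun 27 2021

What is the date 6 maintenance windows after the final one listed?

These are Sundays with 28, 28, 28, 35, 28-day gaps.
Each is the final Sunday of its month — Jan 31 2021 is past the 28th, so '4th Sunday' doesn't fit.
July 2021 ends with Sunday Jul 25 2021.
Last Sunday of August 2021: Aug 29 2021.
September 2021 ends with Sunday Sep 26 2021.
October 2021 ends with Sunday Oct 31 2021.
Last Sunday of November 2021: Nov 28 2021.
December 2021 ends with Sunday Dec 26 2021.

Dec 26 2021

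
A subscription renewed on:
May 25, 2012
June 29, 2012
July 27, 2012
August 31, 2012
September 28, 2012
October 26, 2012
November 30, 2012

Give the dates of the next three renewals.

All Fridays; the gaps (35, 28, 35, 28, 28, 35) vary with month length.
This is the last Friday of each month.
Last Friday of December 2012: December 28, 2012.
January 2013 ends with Friday January 25, 2013.
February 2013 ends with Friday February 22, 2013.

December 28, 2012; January 25, 2013; February 22, 2013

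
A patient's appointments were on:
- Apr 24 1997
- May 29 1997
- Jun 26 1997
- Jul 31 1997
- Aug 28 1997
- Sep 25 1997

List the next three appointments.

Oct 30 1997, Nov 27 1997, Dec 25 1997

All Thursdays; the gaps (35, 28, 35, 28, 28) vary with month length.
This is the last Thursday of each month.
Last Thursday of October 1997: Oct 30 1997.
Last Thursday of November 1997: Nov 27 1997.
December 1997 ends with Thursday Dec 25 1997.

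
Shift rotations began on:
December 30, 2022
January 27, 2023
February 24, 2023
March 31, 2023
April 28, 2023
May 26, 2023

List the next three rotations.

Every date is a Friday; gaps 28, 28, 35, 28, 28 days.
Each is the last Friday of its month (at least one falls on the 29th or later, ruling out '4th Friday').
Last Friday of June 2023: June 30, 2023.
July 2023 ends with Friday July 28, 2023.
Last Friday of August 2023: August 25, 2023.

June 30, 2023; July 28, 2023; August 25, 2023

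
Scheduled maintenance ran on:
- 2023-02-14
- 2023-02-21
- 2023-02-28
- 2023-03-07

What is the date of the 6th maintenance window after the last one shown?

2023-04-18

Every event comes 7 days after the last (7, 7, 7).
2023-03-07 + 7 days = 2023-03-14.
2023-03-14 + 7 days = 2023-03-21.
2023-03-21 + 7 days = 2023-03-28.
2023-03-28 + 7 days = 2023-04-04.
2023-04-04 + 7 days = 2023-04-11.
2023-04-11 + 7 days = 2023-04-18.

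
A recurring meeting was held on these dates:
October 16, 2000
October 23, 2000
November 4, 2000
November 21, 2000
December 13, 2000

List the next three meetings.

Intervals are 7, 12, 17, 22 days — an arithmetic progression with common difference 5.
Next gap: 27 days. December 13, 2000 + 27 days = January 9, 2001.
Next gap: 32 days. January 9, 2001 + 32 days = February 10, 2001.
Next gap: 37 days. February 10, 2001 + 37 days = March 19, 2001.

January 9, 2001; February 10, 2001; March 19, 2001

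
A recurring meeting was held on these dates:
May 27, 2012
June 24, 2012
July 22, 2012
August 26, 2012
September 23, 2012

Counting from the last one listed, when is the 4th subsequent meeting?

All dates are Sundays, 28, 28, 35, 28 days apart.
Specifically, the 4th Sunday of each month.
4th Sunday of October 2012: October 28, 2012.
4th Sunday of November 2012: November 25, 2012.
4th Sunday of December 2012: December 23, 2012.
January 2013 — 4th Sunday is January 27, 2013.

January 27, 2013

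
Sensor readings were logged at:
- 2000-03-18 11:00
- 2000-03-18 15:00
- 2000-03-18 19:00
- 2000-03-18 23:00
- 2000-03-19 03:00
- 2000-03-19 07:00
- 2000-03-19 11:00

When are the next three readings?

Gaps: 4, 4, 4, 4, 4, 4 hours — each event is 4 hours after the previous one.
2000-03-19 11:00 + 4 h = 2000-03-19 15:00.
2000-03-19 15:00 + 4 h = 2000-03-19 19:00.
2000-03-19 19:00 + 4 h = 2000-03-19 23:00.

2000-03-19 15:00, 2000-03-19 19:00, 2000-03-19 23:00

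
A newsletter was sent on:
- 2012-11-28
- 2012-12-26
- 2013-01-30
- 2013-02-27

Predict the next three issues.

2013-03-27, 2013-04-24, 2013-05-29

These are Wednesdays with 28, 35, 28-day gaps.
Each is the final Wednesday of its month — 2013-01-30 is past the 28th, so '4th Wednesday' doesn't fit.
Last Wednesday of March 2013: 2013-03-27.
Last Wednesday of April 2013: 2013-04-24.
Last Wednesday of May 2013: 2013-05-29.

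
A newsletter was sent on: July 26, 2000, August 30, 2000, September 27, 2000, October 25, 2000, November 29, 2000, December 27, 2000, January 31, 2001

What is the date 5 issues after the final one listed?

June 27, 2001

Every date is a Wednesday; gaps 35, 28, 28, 35, 28, 35 days.
Each is the last Wednesday of its month (at least one falls on the 29th or later, ruling out '4th Wednesday').
February 2001 ends with Wednesday February 28, 2001.
March 2001 ends with Wednesday March 28, 2001.
Last Wednesday of April 2001: April 25, 2001.
May 2001 ends with Wednesday May 30, 2001.
Last Wednesday of June 2001: June 27, 2001.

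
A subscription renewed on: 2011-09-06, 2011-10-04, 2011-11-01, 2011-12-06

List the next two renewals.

Gaps: 28, 28, 35 days — a mix of 28 and 35. Every date is a Tuesday.
Each is the 1st Tuesday of its month.
January 2012 — 1st Tuesday is 2012-01-03.
February 2012 — 1st Tuesday is 2012-02-07.

2012-01-03, 2012-02-07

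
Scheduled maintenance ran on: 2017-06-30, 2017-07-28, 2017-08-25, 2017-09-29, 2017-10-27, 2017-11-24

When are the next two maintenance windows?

2017-12-29, 2018-01-26

Every date is a Friday; gaps 28, 28, 35, 28, 28 days.
Each is the last Friday of its month (at least one falls on the 29th or later, ruling out '4th Friday').
Last Friday of December 2017: 2017-12-29.
January 2018 ends with Friday 2018-01-26.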